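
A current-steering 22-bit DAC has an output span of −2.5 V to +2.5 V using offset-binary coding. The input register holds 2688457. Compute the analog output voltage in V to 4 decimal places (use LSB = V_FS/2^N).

LSB = 5 V / 2^22 = 1.19 µV.
V_out = (−2.5) + 2688457 × 1.19209e-06 V = 0.70489 V.

0.7049 V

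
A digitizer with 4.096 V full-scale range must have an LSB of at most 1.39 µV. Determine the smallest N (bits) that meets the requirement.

Number of steps required ≥ 4.096 V / 1.39 µV = 2946762.59.
Need 2^N ≥ 2946762.59; 2^21 = 2097152, 2^22 = 4194304.
Minimum N = 22.

22 bits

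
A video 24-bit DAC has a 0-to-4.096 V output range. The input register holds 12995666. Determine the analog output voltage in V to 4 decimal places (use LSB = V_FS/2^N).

3.1728 V

LSB = 4.096 V / 2^24 = 0.24 µV.
V_out = 0 + 12995666 × 2.44141e-07 V = 3.17277 V.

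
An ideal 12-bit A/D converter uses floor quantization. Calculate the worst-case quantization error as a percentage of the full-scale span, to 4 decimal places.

Truncating → worst-case error = 1 LSB = V_FS/2^12, so 100/4096 = 0.0244141 % of full scale.

0.0244 %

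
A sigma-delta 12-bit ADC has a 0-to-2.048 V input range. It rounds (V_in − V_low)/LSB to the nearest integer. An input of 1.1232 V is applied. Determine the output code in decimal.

With 4096 levels over 2.048 V, one step is 0.500 mV.
(V_in − V_low)/LSB = (1.1232 − 0) / 0.0005 = 2246.400.
round(2246.400) = 2246.

code 2246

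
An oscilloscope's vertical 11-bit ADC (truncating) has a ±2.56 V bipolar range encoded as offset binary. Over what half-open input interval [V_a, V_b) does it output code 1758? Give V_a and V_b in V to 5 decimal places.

LSB = 5.12/2^11 = 2.500 mV.
V_a = V_low + 1758·LSB = 1.835 V; V_b = V_low + 1759·LSB = 1.8375 V.

[1.83500 V, 1.83750 V)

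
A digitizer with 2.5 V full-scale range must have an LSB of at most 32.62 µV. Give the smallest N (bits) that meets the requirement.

Number of steps required ≥ 2.5 V / 32.62 µV = 76640.10.
Need 2^N ≥ 76640.10; 2^16 = 65536, 2^17 = 131072.
Minimum N = 17.

17 bits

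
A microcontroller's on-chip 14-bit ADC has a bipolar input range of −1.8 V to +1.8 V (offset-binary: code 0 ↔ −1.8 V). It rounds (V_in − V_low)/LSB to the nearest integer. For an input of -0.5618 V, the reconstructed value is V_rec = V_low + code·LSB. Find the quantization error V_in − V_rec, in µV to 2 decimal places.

Step size: 3.6 V ÷ 2^14 = 219.73 µV.
(V_in − V_low)/LSB = (-0.5618 − (−1.8))/0.000219727 = 5635.1858 → code 5635 (round).
Code 5635 maps back to (−1.8) + 5635×0.000219727 V = -0.56184082 V.
Error = -0.5618 − (−0.56184082) = 4.08203e-05 V = 40.82 µV.

40.82 µV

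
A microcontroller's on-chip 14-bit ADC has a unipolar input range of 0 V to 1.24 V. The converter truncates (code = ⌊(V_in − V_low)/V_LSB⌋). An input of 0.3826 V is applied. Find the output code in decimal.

LSB = 1.24 V / 16384 = 75.68 µV.
Input sits at 5055.257 steps above V_low.
Floor → code 5055.

code 5055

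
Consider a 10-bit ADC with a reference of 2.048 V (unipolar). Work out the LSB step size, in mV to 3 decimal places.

2.000 mV

Full-scale span = 2.048 V.
LSB = 2.048 / 2^10 = 2.048 / 1024 = 0.002 V = 2.000 mV.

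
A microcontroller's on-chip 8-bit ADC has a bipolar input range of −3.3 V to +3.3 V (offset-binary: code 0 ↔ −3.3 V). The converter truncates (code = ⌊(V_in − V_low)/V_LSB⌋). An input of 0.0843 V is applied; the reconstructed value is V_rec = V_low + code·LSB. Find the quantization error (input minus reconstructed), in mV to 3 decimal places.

6.956 mV

LSB = 6.6/2^8 = 25.781 mV.
(0.0843 − (−3.3))/0.0257812 = 131.2698; ⌊·⌋ gives code 131.
Code 131 maps back to (−3.3) + 131×0.0257812 V = 0.07734375 V.
V_in − V_rec = 0.00695625 V = 6.956 mV.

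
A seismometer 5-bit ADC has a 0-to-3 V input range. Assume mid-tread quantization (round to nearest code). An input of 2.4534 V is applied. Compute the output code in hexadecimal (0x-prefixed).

code 0x1A (decimal 26)

Full-scale span = 3 V; LSB = 3/2^5 = 93.750 mV.
(V_in − V_low)/LSB = (2.4534 − 0) / 0.09375 = 26.170.
Round → code 26.
In hexadecimal (0x-prefixed): 0x1A.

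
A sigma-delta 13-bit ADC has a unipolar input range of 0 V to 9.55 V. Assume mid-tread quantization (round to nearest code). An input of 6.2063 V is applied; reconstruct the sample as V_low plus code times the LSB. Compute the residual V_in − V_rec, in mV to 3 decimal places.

LSB = 9.55/2^13 = 1.166 mV.
Scaled input = 5323.7706 LSBs, so code = 5324.
Code 5324 maps back to 0 + 5324×0.00116577 V = 6.2065674 V.
Error = 6.2063 − 6.2065674 = -0.000267383 V = -0.267 mV.

-0.267 mV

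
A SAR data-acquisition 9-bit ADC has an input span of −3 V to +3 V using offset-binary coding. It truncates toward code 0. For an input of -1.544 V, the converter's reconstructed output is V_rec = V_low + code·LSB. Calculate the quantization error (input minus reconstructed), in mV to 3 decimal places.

2.875 mV

LSB = 6/2^9 = 11.719 mV.
(-1.544 − (−3))/0.0117188 = 124.2453; ⌊·⌋ gives code 124.
Reconstructed: -1.546875 V.
Difference: 0.002875 V → 2.875 mV.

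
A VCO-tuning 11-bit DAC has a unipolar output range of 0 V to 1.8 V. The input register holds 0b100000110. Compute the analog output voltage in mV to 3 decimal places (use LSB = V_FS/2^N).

LSB = 1.8 V / 2^11 = 0.879 mV.
Code 0b100000110 = 262 decimal.
V_out = 0 + 262 × 0.000878906 V = 0.230273 V.
= 230.273 mV.

230.273 mV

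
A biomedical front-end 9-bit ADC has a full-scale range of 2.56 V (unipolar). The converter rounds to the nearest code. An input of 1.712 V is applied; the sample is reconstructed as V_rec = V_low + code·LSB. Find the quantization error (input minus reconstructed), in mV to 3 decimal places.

2.000 mV

One LSB is 2.56 V / 512 = 5.000 mV.
Scaled input = 342.4000 LSBs, so code = 342.
Code 342 maps back to 0 + 342×0.005 V = 1.71 V.
Difference: 0.002 V → 2.000 mV.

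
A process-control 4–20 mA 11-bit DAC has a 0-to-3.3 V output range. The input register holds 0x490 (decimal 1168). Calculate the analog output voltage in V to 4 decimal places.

1.8820 V

LSB = 3.3 V / 2^11 = 1.611 mV.
Code 0x490 = 1168 decimal.
V_out = 0 + 1168 × 0.00161133 V = 1.88203 V.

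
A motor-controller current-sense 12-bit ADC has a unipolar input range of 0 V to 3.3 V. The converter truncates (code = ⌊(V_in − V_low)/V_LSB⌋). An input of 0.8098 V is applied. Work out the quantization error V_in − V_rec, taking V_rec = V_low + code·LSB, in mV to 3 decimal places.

LSB = 3.3/2^12 = 0.806 mV.
(V_in − V_low)/LSB = (0.8098 − 0)/0.000805664 = 1005.1336 → code 1005 (floor).
V_rec = 0 + 1005·0.000805664 = 0.80969238 V.
Difference: 0.000107617 V → 0.108 mV.

0.108 mV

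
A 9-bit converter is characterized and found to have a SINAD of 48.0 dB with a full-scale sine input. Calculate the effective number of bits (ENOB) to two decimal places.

ENOB = (SINAD − 1.76) / 6.02 = (48.0 − 1.76)/6.02 = 7.681.

7.68 bits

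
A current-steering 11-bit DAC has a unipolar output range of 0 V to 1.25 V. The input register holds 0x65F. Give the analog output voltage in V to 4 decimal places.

LSB = 1.25 V / 2^11 = 0.610 mV.
Code 0x65F = 1631 decimal.
V_out = 0 + 1631 × 0.000610352 V = 0.995483 V.

0.9955 V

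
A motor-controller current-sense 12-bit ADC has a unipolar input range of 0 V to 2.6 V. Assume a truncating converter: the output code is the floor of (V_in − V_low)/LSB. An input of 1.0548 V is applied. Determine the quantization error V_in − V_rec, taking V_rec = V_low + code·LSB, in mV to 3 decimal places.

One LSB is 2.6 V / 4096 = 0.635 mV.
(V_in − V_low)/LSB = (1.0548 − 0)/0.000634766 = 1661.7157 → code 1661 (floor).
Reconstructed: 1.0543457 V.
Error = 1.0548 − 1.0543457 = 0.000454297 V = 0.454 mV.

0.454 mV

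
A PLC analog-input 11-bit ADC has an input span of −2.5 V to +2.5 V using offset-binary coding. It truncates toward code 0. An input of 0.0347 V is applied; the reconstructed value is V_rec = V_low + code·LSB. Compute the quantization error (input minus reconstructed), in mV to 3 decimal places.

One LSB is 5 V / 2048 = 2.441 mV.
(0.0347 − (−2.5))/0.00244141 = 1038.2131; ⌊·⌋ gives code 1038.
V_rec = (−2.5) + 1038·0.00244141 = 0.034179688 V.
Error = 0.0347 − 0.034179688 = 0.000520313 V = 0.520 mV.

0.520 mV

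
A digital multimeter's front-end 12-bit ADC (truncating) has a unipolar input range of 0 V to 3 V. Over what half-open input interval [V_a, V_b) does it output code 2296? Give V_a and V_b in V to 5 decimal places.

LSB = 3/2^12 = 0.732 mV.
V_a = V_low + 2296·LSB = 1.68164 V; V_b = V_low + 2297·LSB = 1.68237 V.

[1.68164 V, 1.68237 V)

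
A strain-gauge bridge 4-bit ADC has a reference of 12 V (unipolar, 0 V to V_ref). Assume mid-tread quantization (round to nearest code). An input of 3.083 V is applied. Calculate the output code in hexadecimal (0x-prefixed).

code 0x4 (decimal 4)

LSB = 12 V / 16 = 0.7500 V.
(V_in − V_low)/LSB = (3.083 − 0) / 0.75 = 4.111.
round(4.111) = 4.
In hexadecimal (0x-prefixed): 0x4.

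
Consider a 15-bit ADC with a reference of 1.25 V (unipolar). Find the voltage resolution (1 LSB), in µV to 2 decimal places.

Full-scale span = 1.25 V.
LSB = 1.25 / 2^15 = 1.25 / 32768 = 3.8147e-05 V = 38.15 µV.

38.15 µV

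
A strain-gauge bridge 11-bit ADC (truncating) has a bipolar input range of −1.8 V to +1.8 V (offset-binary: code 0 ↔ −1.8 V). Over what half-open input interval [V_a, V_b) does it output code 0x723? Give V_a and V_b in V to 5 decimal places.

[1.41152 V, 1.41328 V)

LSB = 3.6/2^11 = 1.758 mV.
Code 0x723 = 1827 decimal.
V_a = V_low + 1827·LSB = 1.41152 V; V_b = V_low + 1828·LSB = 1.41328 V.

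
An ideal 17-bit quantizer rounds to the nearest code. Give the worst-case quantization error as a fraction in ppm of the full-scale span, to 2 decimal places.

Rounding → worst-case error = ½ LSB = V_FS/2^18, so 1e+06/262144 = 3.8147 ppm of full scale.

3.81 ppm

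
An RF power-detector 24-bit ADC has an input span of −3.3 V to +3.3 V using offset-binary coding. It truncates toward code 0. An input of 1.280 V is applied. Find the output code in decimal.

LSB = 6.6 V / 16777216 = 0.39 µV.
Input sits at 11642371.103 steps above V_low.
⌊·⌋(11642371.103) = 11642371.

code 11642371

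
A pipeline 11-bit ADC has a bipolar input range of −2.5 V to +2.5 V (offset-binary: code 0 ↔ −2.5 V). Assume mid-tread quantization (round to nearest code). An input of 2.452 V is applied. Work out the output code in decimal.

code 2028

With 2048 levels over 5 V, one step is 2.441 mV.
(V_in − V_low)/LSB = (2.452 − (−2.5)) / 0.00244141 = 2028.339.
So the output code is 2028.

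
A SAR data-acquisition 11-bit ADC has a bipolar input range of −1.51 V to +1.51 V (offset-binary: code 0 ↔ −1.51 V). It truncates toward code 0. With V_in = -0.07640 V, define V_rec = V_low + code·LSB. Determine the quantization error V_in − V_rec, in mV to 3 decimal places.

One LSB is 3.02 V / 2048 = 1.475 mV.
Scaled input = 972.1897 LSBs, so code = 972.
Code 972 maps back to (−1.51) + 972×0.00147461 V = -0.076679687 V.
V_in − V_rec = 0.000279687 V = 0.280 mV.

0.280 mV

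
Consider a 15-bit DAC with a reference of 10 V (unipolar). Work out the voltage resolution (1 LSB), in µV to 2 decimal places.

Full-scale span = 10 V.
LSB = 10 / 2^15 = 10 / 32768 = 0.000305176 V = 305.18 µV.

305.18 µV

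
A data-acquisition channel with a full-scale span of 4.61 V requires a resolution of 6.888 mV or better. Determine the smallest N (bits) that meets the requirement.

10 bits

Number of steps required ≥ 4.61 V / 6.888 mV = 669.28.
Need 2^N ≥ 669.28; 2^9 = 512, 2^10 = 1024.
Minimum N = 10.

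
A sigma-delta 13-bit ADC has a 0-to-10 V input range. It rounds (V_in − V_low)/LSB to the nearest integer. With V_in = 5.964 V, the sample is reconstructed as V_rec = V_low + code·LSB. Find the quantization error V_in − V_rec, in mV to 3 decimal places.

LSB = 10/2^13 = 1.221 mV.
(5.964 − 0)/0.0012207 = 4885.7088; round gives code 4886.
Code 4886 maps back to 0 + 4886×0.0012207 V = 5.9643555 V.
Difference: -0.000355469 V → -0.355 mV.

-0.355 mV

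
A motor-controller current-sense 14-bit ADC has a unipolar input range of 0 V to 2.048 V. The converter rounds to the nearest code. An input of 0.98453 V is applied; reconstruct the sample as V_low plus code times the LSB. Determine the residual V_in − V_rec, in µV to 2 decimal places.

LSB = 2.048/2^14 = 125.00 µV.
(V_in − V_low)/LSB = (0.98453 − 0)/0.000125 = 7876.2400 → code 7876 (round).
V_rec = 0 + 7876·0.000125 = 0.9845 V.
V_in − V_rec = 3e-05 V = 30.00 µV.

30.00 µV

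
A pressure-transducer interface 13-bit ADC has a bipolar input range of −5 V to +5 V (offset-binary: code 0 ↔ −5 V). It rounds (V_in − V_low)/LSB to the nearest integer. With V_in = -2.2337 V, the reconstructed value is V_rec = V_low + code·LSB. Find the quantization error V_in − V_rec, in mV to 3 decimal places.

0.187 mV

LSB = 10/2^13 = 1.221 mV.
(-2.2337 − (−5))/0.0012207 = 2266.1530; round gives code 2266.
V_rec = (−5) + 2266·0.0012207 = -2.2338867 V.
Difference: 0.000186719 V → 0.187 mV.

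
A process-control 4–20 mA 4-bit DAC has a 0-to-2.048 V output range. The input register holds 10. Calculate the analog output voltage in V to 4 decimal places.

LSB = 2.048 V / 2^4 = 128.000 mV.
V_out = 0 + 10 × 0.128 V = 1.28 V.

1.2800 V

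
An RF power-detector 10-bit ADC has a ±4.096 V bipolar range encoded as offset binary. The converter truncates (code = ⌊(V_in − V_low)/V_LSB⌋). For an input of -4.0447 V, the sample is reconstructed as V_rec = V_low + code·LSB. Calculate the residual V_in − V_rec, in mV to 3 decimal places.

LSB = 8.192/2^10 = 8.000 mV.
(V_in − V_low)/LSB = (-4.0447 − (−4.096))/0.008 = 6.4125 → code 6 (floor).
Reconstructed: -4.048 V.
Difference: 0.0033 V → 3.300 mV.

3.300 mV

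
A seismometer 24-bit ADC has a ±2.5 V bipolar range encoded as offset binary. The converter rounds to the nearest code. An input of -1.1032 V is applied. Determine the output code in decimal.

With 16777216 levels over 5 V, one step is 0.30 µV.
(V_in − V_low)/LSB = (-1.1032 − (−2.5)) / 2.98023e-07 = 4686883.062.
So the output code is 4686883.

code 4686883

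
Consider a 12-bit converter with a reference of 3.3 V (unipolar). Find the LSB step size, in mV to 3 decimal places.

Full-scale span = 3.3 V.
LSB = 3.3 / 2^12 = 3.3 / 4096 = 0.000805664 V = 0.806 mV.

0.806 mV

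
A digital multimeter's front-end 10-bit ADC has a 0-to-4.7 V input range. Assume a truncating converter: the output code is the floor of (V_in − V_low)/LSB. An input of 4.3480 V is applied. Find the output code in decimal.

code 947

With 1024 levels over 4.7 V, one step is 4.590 mV.
Input sits at 947.309 steps above V_low.
⌊·⌋(947.309) = 947.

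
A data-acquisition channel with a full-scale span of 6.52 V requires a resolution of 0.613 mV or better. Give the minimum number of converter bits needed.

14 bits

Number of steps required ≥ 6.52 V / 0.613 mV = 10636.22.
Need 2^N ≥ 10636.22; 2^13 = 8192, 2^14 = 16384.
Minimum N = 14.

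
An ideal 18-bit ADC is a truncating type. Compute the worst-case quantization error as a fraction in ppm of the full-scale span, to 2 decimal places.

Truncating → worst-case error = 1 LSB = V_FS/2^18, so 1e+06/262144 = 3.8147 ppm of full scale.

3.81 ppm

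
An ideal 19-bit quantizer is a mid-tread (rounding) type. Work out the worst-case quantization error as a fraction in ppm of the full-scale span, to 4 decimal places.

0.9537 ppm

Rounding → worst-case error = ½ LSB = V_FS/2^20, so 1e+06/1048576 = 0.953674 ppm of full scale.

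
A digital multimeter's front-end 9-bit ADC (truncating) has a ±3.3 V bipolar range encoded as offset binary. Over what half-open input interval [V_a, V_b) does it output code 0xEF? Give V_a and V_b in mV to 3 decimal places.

LSB = 6.6/2^9 = 12.891 mV.
Code 0xEF = 239 decimal.
V_a = V_low + 239·LSB = -0.219141 V; V_b = V_low + 240·LSB = -0.20625 V.

[-219.141 mV, -206.250 mV)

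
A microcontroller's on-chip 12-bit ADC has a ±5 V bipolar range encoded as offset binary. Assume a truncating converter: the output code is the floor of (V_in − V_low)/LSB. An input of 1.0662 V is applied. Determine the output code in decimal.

code 2484

LSB = 10 V / 4096 = 2.441 mV.
(V_in − V_low)/LSB = (1.0662 − (−5)) / 0.00244141 = 2484.716.
So the output code is 2484.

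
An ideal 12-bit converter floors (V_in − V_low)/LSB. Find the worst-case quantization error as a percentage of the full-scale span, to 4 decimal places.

Truncating → worst-case error = 1 LSB = V_FS/2^12, so 100/4096 = 0.0244141 % of full scale.

0.0244 %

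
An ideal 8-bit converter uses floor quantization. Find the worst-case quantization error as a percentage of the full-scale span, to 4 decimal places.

0.3906 %

Truncating → worst-case error = 1 LSB = V_FS/2^8, so 100/256 = 0.390625 % of full scale.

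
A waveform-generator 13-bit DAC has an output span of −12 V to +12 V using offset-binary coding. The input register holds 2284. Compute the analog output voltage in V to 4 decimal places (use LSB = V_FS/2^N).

-5.3086 V

LSB = 24 V / 2^13 = 2.930 mV.
V_out = (−12) + 2284 × 0.00292969 V = -5.30859 V.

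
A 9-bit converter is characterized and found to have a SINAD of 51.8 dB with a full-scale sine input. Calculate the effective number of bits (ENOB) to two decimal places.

ENOB = (SINAD − 1.76) / 6.02 = (51.8 − 1.76)/6.02 = 8.312.

8.31 bits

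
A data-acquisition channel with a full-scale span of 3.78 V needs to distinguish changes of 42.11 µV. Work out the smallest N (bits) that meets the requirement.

17 bits

Number of steps required ≥ 3.78 V / 42.11 µV = 89764.90.
Need 2^N ≥ 89764.90; 2^16 = 65536, 2^17 = 131072.
Minimum N = 17.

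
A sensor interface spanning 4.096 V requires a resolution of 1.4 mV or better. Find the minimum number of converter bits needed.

12 bits

Number of steps required ≥ 4.096 V / 1.4 mV = 2925.71.
Need 2^N ≥ 2925.71; 2^11 = 2048, 2^12 = 4096.
Minimum N = 12.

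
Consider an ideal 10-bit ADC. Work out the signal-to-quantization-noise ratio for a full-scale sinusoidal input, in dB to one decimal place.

SNR ≈ 6.02·N + 1.76 dB = 6.02·10 + 1.76 = 61.96 dB.

62.0 dB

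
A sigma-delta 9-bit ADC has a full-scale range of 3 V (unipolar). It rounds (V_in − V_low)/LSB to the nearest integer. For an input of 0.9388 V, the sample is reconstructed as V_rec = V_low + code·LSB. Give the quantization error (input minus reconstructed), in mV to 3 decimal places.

1.300 mV

LSB = 3/2^9 = 5.859 mV.
Scaled input = 160.2219 LSBs, so code = 160.
V_rec = 0 + 160·0.00585938 = 0.9375 V.
V_in − V_rec = 0.0013 V = 1.300 mV.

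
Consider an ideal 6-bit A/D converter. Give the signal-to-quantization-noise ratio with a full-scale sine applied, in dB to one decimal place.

37.9 dB

SNR ≈ 6.02·N + 1.76 dB = 6.02·6 + 1.76 = 37.88 dB.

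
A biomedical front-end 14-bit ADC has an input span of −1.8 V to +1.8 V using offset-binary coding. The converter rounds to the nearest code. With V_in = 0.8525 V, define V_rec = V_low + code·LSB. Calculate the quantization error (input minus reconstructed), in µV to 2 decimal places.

-39.06 µV

One LSB is 3.6 V / 16384 = 219.73 µV.
(0.8525 − (−1.8))/0.000219727 = 12071.8222; round gives code 12072.
Reconstructed: 0.85253906 V.
Error = 0.8525 − 0.85253906 = -3.90625e-05 V = -39.06 µV.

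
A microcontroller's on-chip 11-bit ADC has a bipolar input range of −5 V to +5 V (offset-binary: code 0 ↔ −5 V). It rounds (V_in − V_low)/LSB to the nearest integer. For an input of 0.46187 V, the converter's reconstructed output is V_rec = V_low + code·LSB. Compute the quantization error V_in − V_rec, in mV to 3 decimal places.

-1.997 mV

LSB = 10/2^11 = 4.883 mV.
Scaled input = 1118.5910 LSBs, so code = 1119.
V_rec = (−5) + 1119·0.00488281 = 0.46386719 V.
Error = 0.46187 − 0.46386719 = -0.00199719 V = -1.997 mV.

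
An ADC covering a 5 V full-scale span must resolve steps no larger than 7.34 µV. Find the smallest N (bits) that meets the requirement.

Number of steps required ≥ 5 V / 7.34 µV = 681198.91.
Need 2^N ≥ 681198.91; 2^19 = 524288, 2^20 = 1048576.
Minimum N = 20.

20 bits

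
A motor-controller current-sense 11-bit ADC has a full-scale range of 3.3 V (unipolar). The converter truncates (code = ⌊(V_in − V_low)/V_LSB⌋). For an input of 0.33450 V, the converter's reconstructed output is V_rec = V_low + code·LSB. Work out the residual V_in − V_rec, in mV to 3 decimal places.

One LSB is 3.3 V / 2048 = 1.611 mV.
Scaled input = 207.5927 LSBs, so code = 207.
Reconstructed: 0.33354492 V.
Error = 0.33450 − 0.33354492 = 0.000955078 V = 0.955 mV.

0.955 mV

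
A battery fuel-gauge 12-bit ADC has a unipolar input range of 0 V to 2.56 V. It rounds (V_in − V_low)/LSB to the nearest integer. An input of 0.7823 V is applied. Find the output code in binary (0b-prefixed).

code 0b10011100100 (decimal 1252)

LSB = 2.56 V / 4096 = 0.625 mV.
Input sits at 1251.680 steps above V_low.
So the output code is 1252.
In binary (0b-prefixed): 0b10011100100.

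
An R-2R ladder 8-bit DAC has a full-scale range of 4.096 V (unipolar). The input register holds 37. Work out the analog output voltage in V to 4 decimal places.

0.5920 V

LSB = 4.096 V / 2^8 = 16.000 mV.
V_out = 0 + 37 × 0.016 V = 0.592 V.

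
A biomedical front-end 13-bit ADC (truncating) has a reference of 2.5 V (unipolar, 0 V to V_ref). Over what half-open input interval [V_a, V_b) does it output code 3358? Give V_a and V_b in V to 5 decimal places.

[1.02478 V, 1.02509 V)

LSB = 2.5/2^13 = 305.18 µV.
V_a = V_low + 3358·LSB = 1.02478 V; V_b = V_low + 3359·LSB = 1.02509 V.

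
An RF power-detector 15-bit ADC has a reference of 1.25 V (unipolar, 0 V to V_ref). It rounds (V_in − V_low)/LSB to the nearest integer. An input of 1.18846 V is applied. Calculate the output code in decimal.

code 31155

Full-scale span = 1.25 V; LSB = 1.25/2^15 = 38.15 µV.
(V_in − V_low)/LSB = (1.18846 − 0) / 3.8147e-05 = 31154.766.
round(31154.766) = 31155.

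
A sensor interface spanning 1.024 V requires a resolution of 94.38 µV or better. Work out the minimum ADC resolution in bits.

14 bits

Number of steps required ≥ 1.024 V / 94.38 µV = 10849.76.
Need 2^N ≥ 10849.76; 2^13 = 8192, 2^14 = 16384.
Minimum N = 14.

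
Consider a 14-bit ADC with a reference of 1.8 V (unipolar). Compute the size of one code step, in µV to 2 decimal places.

109.86 µV

Full-scale span = 1.8 V.
LSB = 1.8 / 2^14 = 1.8 / 16384 = 0.000109863 V = 109.86 µV.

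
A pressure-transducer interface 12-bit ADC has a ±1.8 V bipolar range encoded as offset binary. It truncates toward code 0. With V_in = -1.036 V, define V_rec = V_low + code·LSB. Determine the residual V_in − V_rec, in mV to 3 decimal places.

One LSB is 3.6 V / 4096 = 0.879 mV.
(-1.036 − (−1.8))/0.000878906 = 869.2622; ⌊·⌋ gives code 869.
V_rec = (−1.8) + 869·0.000878906 = -1.0362305 V.
V_in − V_rec = 0.000230469 V = 0.230 mV.

0.230 mV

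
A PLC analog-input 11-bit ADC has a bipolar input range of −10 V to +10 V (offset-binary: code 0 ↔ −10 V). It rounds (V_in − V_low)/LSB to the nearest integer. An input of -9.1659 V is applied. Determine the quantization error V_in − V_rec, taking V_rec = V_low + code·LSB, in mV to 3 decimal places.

4.022 mV

One LSB is 20 V / 2048 = 9.766 mV.
(V_in − V_low)/LSB = (-9.1659 − (−10))/0.00976562 = 85.4118 → code 85 (round).
V_rec = (−10) + 85·0.00976562 = -9.1699219 V.
Error = -9.1659 − (−9.1699219) = 0.00402188 V = 4.022 mV.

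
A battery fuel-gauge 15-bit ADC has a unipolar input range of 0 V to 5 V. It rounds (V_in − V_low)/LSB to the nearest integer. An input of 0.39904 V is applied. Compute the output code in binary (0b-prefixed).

code 0b101000110111 (decimal 2615)

LSB = 5 V / 32768 = 152.59 µV.
(0.39904 − 0) / 0.000152588 = 2615.149 LSBs.
Round → code 2615.
In binary (0b-prefixed): 0b101000110111.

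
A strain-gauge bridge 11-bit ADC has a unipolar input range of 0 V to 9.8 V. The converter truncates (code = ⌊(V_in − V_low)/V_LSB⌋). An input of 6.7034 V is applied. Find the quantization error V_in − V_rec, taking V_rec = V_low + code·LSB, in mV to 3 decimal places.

LSB = 9.8/2^11 = 4.785 mV.
(V_in − V_low)/LSB = (6.7034 − 0)/0.00478516 = 1400.8738 → code 1400 (floor).
Reconstructed: 6.6992188 V.
V_in − V_rec = 0.00418125 V = 4.181 mV.

4.181 mV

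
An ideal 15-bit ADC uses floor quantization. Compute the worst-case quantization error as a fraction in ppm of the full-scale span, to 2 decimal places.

30.52 ppm

Truncating → worst-case error = 1 LSB = V_FS/2^15, so 1e+06/32768 = 30.5176 ppm of full scale.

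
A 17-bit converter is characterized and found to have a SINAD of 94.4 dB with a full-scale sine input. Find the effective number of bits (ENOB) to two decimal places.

15.39 bits

ENOB = (SINAD − 1.76) / 6.02 = (94.4 − 1.76)/6.02 = 15.389.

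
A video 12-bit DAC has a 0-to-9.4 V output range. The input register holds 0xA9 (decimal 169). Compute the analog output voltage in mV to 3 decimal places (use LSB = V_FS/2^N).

387.842 mV

LSB = 9.4 V / 2^12 = 2.295 mV.
Code 0xA9 = 169 decimal.
V_out = 0 + 169 × 0.00229492 V = 0.387842 V.
= 387.842 mV.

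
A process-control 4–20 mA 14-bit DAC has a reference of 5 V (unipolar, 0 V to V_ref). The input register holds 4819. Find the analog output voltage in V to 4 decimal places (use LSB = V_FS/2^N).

LSB = 5 V / 2^14 = 305.18 µV.
V_out = 0 + 4819 × 0.000305176 V = 1.47064 V.

1.4706 V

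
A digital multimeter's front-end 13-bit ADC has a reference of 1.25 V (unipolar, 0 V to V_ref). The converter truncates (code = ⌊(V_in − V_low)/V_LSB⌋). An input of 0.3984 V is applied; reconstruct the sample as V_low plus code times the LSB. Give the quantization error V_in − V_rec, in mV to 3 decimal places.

LSB = 1.25/2^13 = 152.59 µV.
Scaled input = 2610.9542 LSBs, so code = 2610.
V_rec = 0 + 2610·0.000152588 = 0.39825439 V.
V_in − V_rec = 0.000145605 V = 0.146 mV.

0.146 mV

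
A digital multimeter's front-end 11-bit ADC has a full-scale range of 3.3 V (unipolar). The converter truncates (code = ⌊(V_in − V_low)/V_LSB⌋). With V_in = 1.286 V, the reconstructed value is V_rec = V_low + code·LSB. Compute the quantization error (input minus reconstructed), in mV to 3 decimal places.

LSB = 3.3/2^11 = 1.611 mV.
Scaled input = 798.0994 LSBs, so code = 798.
Code 798 maps back to 0 + 798×0.00161133 V = 1.2858398 V.
V_in − V_rec = 0.000160156 V = 0.160 mV.

0.160 mV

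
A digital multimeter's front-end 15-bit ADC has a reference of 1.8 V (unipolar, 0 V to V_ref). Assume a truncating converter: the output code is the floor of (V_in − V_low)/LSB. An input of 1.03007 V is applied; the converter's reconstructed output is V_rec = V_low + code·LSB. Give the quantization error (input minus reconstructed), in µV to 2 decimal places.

46.81 µV

LSB = 1.8/2^15 = 54.93 µV.
Scaled input = 18751.8521 LSBs, so code = 18751.
Reconstructed: 1.0300232 V.
Difference: 4.68066e-05 V → 46.81 µV.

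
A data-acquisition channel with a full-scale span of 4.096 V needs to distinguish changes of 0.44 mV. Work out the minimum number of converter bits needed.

14 bits

Number of steps required ≥ 4.096 V / 0.44 mV = 9309.09.
Need 2^N ≥ 9309.09; 2^13 = 8192, 2^14 = 16384.
Minimum N = 14.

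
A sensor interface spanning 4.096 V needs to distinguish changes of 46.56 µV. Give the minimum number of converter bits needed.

Number of steps required ≥ 4.096 V / 46.56 µV = 87972.51.
Need 2^N ≥ 87972.51; 2^16 = 65536, 2^17 = 131072.
Minimum N = 17.

17 bits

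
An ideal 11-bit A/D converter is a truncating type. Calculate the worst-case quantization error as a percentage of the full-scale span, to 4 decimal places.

Truncating → worst-case error = 1 LSB = V_FS/2^11, so 100/2048 = 0.0488281 % of full scale.

0.0488 %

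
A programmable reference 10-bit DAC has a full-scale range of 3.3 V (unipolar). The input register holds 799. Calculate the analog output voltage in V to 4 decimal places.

LSB = 3.3 V / 2^10 = 3.223 mV.
V_out = 0 + 799 × 0.00322266 V = 2.5749 V.

2.5749 V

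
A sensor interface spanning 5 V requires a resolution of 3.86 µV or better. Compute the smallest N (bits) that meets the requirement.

21 bits

Number of steps required ≥ 5 V / 3.86 µV = 1295336.79.
Need 2^N ≥ 1295336.79; 2^20 = 1048576, 2^21 = 2097152.
Minimum N = 21.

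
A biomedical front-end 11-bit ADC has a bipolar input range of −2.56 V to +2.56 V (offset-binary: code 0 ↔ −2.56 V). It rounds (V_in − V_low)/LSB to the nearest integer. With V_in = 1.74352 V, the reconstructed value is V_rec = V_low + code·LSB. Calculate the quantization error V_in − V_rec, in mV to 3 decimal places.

LSB = 5.12/2^11 = 2.500 mV.
Scaled input = 1721.4080 LSBs, so code = 1721.
Code 1721 maps back to (−2.56) + 1721×0.0025 V = 1.7425 V.
Error = 1.74352 − 1.7425 = 0.00102 V = 1.020 mV.

1.020 mV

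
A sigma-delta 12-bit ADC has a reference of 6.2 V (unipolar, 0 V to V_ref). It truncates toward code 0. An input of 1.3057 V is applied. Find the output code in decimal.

code 862

LSB = 6.2 V / 4096 = 1.514 mV.
(V_in − V_low)/LSB = (1.3057 − 0) / 0.00151367 = 862.604.
⌊·⌋(862.604) = 862.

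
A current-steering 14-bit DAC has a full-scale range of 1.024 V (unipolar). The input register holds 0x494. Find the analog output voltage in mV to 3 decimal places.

LSB = 1.024 V / 2^14 = 62.50 µV.
Code 0x494 = 1172 decimal.
V_out = 0 + 1172 × 6.25e-05 V = 0.07325 V.
= 73.250 mV.

73.250 mV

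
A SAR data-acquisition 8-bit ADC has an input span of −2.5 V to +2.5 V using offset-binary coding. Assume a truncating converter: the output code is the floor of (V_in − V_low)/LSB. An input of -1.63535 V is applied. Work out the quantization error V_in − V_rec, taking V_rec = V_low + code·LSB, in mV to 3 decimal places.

LSB = 5/2^8 = 19.531 mV.
(-1.63535 − (−2.5))/0.0195312 = 44.2701; ⌊·⌋ gives code 44.
Code 44 maps back to (−2.5) + 44×0.0195312 V = -1.640625 V.
Error = -1.63535 − (−1.640625) = 0.005275 V = 5.275 mV.

5.275 mV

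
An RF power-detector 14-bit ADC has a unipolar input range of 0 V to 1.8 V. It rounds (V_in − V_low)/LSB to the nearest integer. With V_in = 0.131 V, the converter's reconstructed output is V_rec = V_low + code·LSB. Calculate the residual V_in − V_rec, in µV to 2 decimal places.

Step size: 1.8 V ÷ 2^14 = 109.86 µV.
(0.131 − 0)/0.000109863 = 1192.3911; round gives code 1192.
Reconstructed: 0.13095703 V.
Difference: 4.29687e-05 V → 42.97 µV.

42.97 µV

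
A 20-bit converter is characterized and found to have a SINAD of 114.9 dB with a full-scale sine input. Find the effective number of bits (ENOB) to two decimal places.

18.79 bits

ENOB = (SINAD − 1.76) / 6.02 = (114.9 − 1.76)/6.02 = 18.794.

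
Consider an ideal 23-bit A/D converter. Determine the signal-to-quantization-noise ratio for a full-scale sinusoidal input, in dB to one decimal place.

SNR ≈ 6.02·N + 1.76 dB = 6.02·23 + 1.76 = 140.22 dB.

140.2 dB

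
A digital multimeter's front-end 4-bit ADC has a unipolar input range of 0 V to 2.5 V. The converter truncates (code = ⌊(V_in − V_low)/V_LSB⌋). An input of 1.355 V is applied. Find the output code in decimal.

LSB = 2.5 V / 16 = 156.250 mV.
Input sits at 8.672 steps above V_low.
⌊·⌋(8.672) = 8.

code 8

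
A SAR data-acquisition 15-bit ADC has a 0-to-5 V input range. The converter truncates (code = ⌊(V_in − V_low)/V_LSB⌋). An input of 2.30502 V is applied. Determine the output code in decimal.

LSB = 5 V / 32768 = 152.59 µV.
Input sits at 15106.179 steps above V_low.
So the output code is 15106.

code 15106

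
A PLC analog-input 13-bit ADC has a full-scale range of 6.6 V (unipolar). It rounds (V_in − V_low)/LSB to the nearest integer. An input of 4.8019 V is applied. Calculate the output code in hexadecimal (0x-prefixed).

code 0x1748 (decimal 5960)

LSB = 6.6 V / 8192 = 0.806 mV.
(V_in − V_low)/LSB = (4.8019 − 0) / 0.000805664 = 5960.176.
Round → code 5960.
In hexadecimal (0x-prefixed): 0x1748.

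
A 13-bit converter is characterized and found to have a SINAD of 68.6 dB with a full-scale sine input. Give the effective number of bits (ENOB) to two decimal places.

11.10 bits

ENOB = (SINAD − 1.76) / 6.02 = (68.6 − 1.76)/6.02 = 11.103.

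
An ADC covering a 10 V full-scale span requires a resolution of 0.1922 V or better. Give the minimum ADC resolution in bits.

6 bits

Number of steps required ≥ 10 V / 0.1922 V = 52.03.
Need 2^N ≥ 52.03; 2^5 = 32, 2^6 = 64.
Minimum N = 6.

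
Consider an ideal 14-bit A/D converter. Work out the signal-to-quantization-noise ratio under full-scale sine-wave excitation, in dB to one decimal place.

SNR ≈ 6.02·N + 1.76 dB = 6.02·14 + 1.76 = 86.04 dB.

86.0 dB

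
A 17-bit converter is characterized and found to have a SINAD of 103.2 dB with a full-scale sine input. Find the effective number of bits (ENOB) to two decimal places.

ENOB = (SINAD − 1.76) / 6.02 = (103.2 − 1.76)/6.02 = 16.850.

16.85 bits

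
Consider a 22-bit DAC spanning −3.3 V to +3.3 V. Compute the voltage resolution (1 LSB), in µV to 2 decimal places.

Full-scale span = 6.6 V.
LSB = 6.6 / 2^22 = 6.6 / 4194304 = 1.57356e-06 V = 1.57 µV.

1.57 µV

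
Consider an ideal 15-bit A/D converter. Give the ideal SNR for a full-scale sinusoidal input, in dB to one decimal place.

SNR ≈ 6.02·N + 1.76 dB = 6.02·15 + 1.76 = 92.06 dB.

92.1 dB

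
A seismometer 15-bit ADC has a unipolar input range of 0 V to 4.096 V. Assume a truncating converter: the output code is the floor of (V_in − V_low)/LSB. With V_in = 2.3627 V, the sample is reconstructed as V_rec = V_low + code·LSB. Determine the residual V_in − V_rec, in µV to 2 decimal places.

One LSB is 4.096 V / 32768 = 125.00 µV.
Scaled input = 18901.6000 LSBs, so code = 18901.
V_rec = 0 + 18901·0.000125 = 2.362625 V.
Difference: 7.5e-05 V → 75.00 µV.

75.00 µV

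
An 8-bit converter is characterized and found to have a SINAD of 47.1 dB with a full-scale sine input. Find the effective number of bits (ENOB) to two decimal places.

ENOB = (SINAD − 1.76) / 6.02 = (47.1 − 1.76)/6.02 = 7.532.

7.53 bits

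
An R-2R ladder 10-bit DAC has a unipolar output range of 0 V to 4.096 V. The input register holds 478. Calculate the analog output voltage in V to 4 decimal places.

LSB = 4.096 V / 2^10 = 4.000 mV.
V_out = 0 + 478 × 0.004 V = 1.912 V.

1.9120 V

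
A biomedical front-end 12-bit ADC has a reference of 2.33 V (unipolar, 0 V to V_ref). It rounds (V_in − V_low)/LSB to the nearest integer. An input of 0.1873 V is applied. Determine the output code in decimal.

code 329

With 4096 levels over 2.33 V, one step is 0.569 mV.
(0.1873 − 0) / 0.000568848 = 329.262 LSBs.
round(329.262) = 329.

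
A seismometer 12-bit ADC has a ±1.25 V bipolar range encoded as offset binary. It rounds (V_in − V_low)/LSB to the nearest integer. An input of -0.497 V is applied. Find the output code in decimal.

LSB = 2.5 V / 4096 = 0.610 mV.
Input sits at 1233.715 steps above V_low.
So the output code is 1234.

code 1234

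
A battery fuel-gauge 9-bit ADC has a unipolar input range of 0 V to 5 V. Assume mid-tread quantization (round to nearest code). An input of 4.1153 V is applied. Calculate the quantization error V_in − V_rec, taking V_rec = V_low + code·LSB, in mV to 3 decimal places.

LSB = 5/2^9 = 9.766 mV.
(4.1153 − 0)/0.00976562 = 421.4067; round gives code 421.
Code 421 maps back to 0 + 421×0.00976562 V = 4.1113281 V.
V_in − V_rec = 0.00397187 V = 3.972 mV.

3.972 mV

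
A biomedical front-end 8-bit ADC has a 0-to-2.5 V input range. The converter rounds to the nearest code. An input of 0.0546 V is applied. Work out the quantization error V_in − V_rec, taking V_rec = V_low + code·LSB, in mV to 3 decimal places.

LSB = 2.5/2^8 = 9.766 mV.
(V_in − V_low)/LSB = (0.0546 − 0)/0.00976562 = 5.5910 → code 6 (round).
Code 6 maps back to 0 + 6×0.00976562 V = 0.05859375 V.
Error = 0.0546 − 0.05859375 = -0.00399375 V = -3.994 mV.

-3.994 mV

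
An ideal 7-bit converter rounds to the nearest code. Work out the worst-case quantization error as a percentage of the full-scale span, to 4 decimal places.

0.3906 %

Rounding → worst-case error = ½ LSB = V_FS/2^8, so 100/256 = 0.390625 % of full scale.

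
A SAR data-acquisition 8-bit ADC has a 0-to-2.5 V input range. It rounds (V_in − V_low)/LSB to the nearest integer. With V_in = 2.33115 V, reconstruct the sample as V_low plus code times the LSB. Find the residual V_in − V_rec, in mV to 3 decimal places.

-2.834 mV

Step size: 2.5 V ÷ 2^8 = 9.766 mV.
(2.33115 − 0)/0.00976562 = 238.7098; round gives code 239.
V_rec = 0 + 239·0.00976562 = 2.3339844 V.
Error = 2.33115 − 2.3339844 = -0.00283438 V = -2.834 mV.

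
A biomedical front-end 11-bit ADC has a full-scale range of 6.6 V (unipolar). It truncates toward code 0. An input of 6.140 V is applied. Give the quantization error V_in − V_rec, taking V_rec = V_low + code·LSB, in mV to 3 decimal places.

0.840 mV

One LSB is 6.6 V / 2048 = 3.223 mV.
(V_in − V_low)/LSB = (6.140 − 0)/0.00322266 = 1905.2606 → code 1905 (floor).
Code 1905 maps back to 0 + 1905×0.00322266 V = 6.1391602 V.
V_in − V_rec = 0.000839844 V = 0.840 mV.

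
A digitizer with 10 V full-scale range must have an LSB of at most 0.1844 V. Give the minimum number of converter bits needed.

Number of steps required ≥ 10 V / 0.1844 V = 54.23.
Need 2^N ≥ 54.23; 2^5 = 32, 2^6 = 64.
Minimum N = 6.

6 bits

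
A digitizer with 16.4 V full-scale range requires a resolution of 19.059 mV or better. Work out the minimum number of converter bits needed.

Number of steps required ≥ 16.4 V / 19.059 mV = 860.49.
Need 2^N ≥ 860.49; 2^9 = 512, 2^10 = 1024.
Minimum N = 10.

10 bits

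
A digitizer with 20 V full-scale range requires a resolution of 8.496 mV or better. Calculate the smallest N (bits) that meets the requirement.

Number of steps required ≥ 20 V / 8.496 mV = 2354.05.
Need 2^N ≥ 2354.05; 2^11 = 2048, 2^12 = 4096.
Minimum N = 12.

12 bits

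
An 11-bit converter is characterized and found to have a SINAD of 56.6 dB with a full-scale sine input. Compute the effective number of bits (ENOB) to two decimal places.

ENOB = (SINAD − 1.76) / 6.02 = (56.6 − 1.76)/6.02 = 9.110.

9.11 bits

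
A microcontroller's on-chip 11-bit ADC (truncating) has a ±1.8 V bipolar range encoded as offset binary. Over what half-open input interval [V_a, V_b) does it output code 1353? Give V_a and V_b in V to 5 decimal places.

LSB = 3.6/2^11 = 1.758 mV.
V_a = V_low + 1353·LSB = 0.57832 V; V_b = V_low + 1354·LSB = 0.580078 V.

[0.57832 V, 0.58008 V)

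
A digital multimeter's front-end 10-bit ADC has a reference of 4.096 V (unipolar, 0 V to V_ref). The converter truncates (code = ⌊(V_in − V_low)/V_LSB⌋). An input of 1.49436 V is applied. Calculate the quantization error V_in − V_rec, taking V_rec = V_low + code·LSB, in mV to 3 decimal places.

One LSB is 4.096 V / 1024 = 4.000 mV.
Scaled input = 373.5900 LSBs, so code = 373.
V_rec = 0 + 373·0.004 = 1.492 V.
Difference: 0.00236 V → 2.360 mV.

2.360 mV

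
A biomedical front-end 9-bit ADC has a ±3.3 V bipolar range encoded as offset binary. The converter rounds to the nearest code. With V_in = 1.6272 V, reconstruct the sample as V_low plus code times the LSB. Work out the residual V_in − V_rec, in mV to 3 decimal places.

2.981 mV

LSB = 6.6/2^9 = 12.891 mV.
(V_in − V_low)/LSB = (1.6272 − (−3.3))/0.0128906 = 382.2313 → code 382 (round).
Reconstructed: 1.6242188 V.
Difference: 0.00298125 V → 2.981 mV.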